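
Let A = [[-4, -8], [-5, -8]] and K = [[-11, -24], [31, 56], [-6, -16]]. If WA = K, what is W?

W = [[4, -1], [-4, -3], [4, -2]]

A is on the right of W, so right-multiply by A⁻¹: W = KA⁻¹.
det A = -8; the adjugate gives A⁻¹ = [[1, -1], [-5/8, 1/2]].
W = KA⁻¹ = [[-11, -24], [31, 56], [-6, -16]] · [[1, -1], [-5/8, 1/2]] = [[4, -1], [-4, -3], [4, -2]].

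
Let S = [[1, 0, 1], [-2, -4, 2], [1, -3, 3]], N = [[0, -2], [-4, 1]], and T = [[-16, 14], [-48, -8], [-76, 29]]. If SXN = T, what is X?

X = [[-5, 4], [0, -5], [0, 0]]

X = S⁻¹TN⁻¹ (apply S⁻¹ on the left and N⁻¹ on the right).
det S = 4, so S⁻¹ = [[-3/2, -3/4, 1], [2, 1/2, -1], [5/2, 3/4, -1]].
det N = -8; the adjugate gives N⁻¹ = [[-1/8, -1/4], [-1/2, 0]].
S⁻¹T = [[-16, 14], [20, -5], [0, 0]].
X = (S⁻¹T)N⁻¹ = [[-5, 4], [0, -5], [0, 0]].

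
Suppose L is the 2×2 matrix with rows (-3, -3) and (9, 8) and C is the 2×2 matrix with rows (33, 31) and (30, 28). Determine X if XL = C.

X = [[-5, 2], [-4, 2]]

Since L sits to the right of X, X = CL⁻¹.
det L = 3, so L⁻¹ = [[8/3, 1], [-3, -1]].
X = CL⁻¹ = [[33, 31], [30, 28]] · [[8/3, 1], [-3, -1]] = [[-5, 2], [-4, 2]].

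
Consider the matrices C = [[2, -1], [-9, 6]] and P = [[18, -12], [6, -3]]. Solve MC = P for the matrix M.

C is on the right of M, so right-multiply by C⁻¹: M = PC⁻¹.
det C = 3, so C⁻¹ = [[2, 1/3], [3, 2/3]].
M = PC⁻¹ = [[18, -12], [6, -3]] · [[2, 1/3], [3, 2/3]] = [[0, -2], [3, 0]].

M = [[0, -2], [3, 0]]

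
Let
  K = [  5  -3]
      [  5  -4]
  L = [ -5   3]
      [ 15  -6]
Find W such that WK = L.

W = [[-1, 0], [6, -3]]

Since K sits to the right of W, W = LK⁻¹.
det K = -5; the adjugate gives K⁻¹ = [[4/5, -3/5], [1, -1]].
W = LK⁻¹ = [[-5, 3], [15, -6]] · [[4/5, -3/5], [1, -1]] = [[-1, 0], [6, -3]].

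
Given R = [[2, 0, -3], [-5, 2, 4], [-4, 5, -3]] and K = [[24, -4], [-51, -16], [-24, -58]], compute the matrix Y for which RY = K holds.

R is on the left of Y, so left-multiply by R⁻¹: Y = R⁻¹K.
R has determinant -1; R⁻¹ = [[26, 15, -6], [31, 18, -7], [17, 10, -4]].
Y = R⁻¹K = [[26, 15, -6], [31, 18, -7], [17, 10, -4]] · [[24, -4], [-51, -16], [-24, -58]] = [[3, 4], [-6, -6], [-6, 4]].

Y = [[3, 4], [-6, -6], [-6, 4]]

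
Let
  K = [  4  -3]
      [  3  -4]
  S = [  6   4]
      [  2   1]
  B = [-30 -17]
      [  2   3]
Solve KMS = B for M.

M = K⁻¹BS⁻¹ (apply K⁻¹ on the left and S⁻¹ on the right).
K has determinant -7; K⁻¹ = [[4/7, -3/7], [3/7, -4/7]].
S has determinant -2; S⁻¹ = [[-1/2, 2], [1, -3]].
K⁻¹B = [[-18, -11], [-14, -9]].
M = (K⁻¹B)S⁻¹ = [[-2, -3], [-2, -1]].

M = [[-2, -3], [-2, -1]]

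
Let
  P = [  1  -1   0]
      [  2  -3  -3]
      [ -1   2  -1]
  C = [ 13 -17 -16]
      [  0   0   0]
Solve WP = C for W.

W = [[4, 5, 1], [0, 0, 0]]

Since P sits to the right of W, W = CP⁻¹.
det P = 4, so P⁻¹ = [[9/4, -1/4, 3/4], [5/4, -1/4, 3/4], [1/4, -1/4, -1/4]].
W = CP⁻¹ = [[13, -17, -16], [0, 0, 0]] · [[9/4, -1/4, 3/4], [5/4, -1/4, 3/4], [1/4, -1/4, -1/4]] = [[4, 5, 1], [0, 0, 0]].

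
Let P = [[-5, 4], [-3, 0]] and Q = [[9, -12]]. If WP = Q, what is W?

W = [[-3, 2]]

Right-multiplying both sides by P⁻¹ gives W = QP⁻¹.
det P = 12, so P⁻¹ = [[0, -1/3], [1/4, -5/12]].
W = QP⁻¹ = [[9, -12]] · [[0, -1/3], [1/4, -5/12]] = [[-3, 2]].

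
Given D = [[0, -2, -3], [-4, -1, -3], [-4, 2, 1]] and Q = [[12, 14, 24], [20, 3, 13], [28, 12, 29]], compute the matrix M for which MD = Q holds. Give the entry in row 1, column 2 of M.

Since D sits to the right of M, M = QD⁻¹.
det D = 4, so D⁻¹ = [[5/4, -1, 3/4], [4, -3, 3], [-3, 2, -2]].
M = QD⁻¹ = [[12, 14, 24], [20, 3, 13], [28, 12, 29]] · [[5/4, -1, 3/4], [4, -3, 3], [-3, 2, -2]] = [[-1, -6, 3], [-2, -3, -2], [-4, -6, -1]].

-6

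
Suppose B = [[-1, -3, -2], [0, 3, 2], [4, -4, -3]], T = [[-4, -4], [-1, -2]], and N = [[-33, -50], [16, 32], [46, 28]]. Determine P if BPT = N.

P = [[-4, -1], [0, -4], [0, -2]]

P = B⁻¹NT⁻¹ (apply B⁻¹ on the left and T⁻¹ on the right).
det B = 1; the adjugate gives B⁻¹ = [[-1, -1, 0], [8, 11, 2], [-12, -16, -3]].
det T = 4; the adjugate gives T⁻¹ = [[-1/2, 1], [1/4, -1]].
B⁻¹N = [[17, 18], [4, 8], [2, 4]].
P = (B⁻¹N)T⁻¹ = [[-4, -1], [0, -4], [0, -2]].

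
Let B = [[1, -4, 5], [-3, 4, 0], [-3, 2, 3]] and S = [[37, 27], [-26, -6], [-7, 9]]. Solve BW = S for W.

B is on the left of W, so left-multiply by B⁻¹: W = B⁻¹S.
B has determinant 6; B⁻¹ = [[2, 11/3, -10/3], [3/2, 3, -5/2], [1, 5/3, -4/3]].
W = B⁻¹S = [[2, 11/3, -10/3], [3/2, 3, -5/2], [1, 5/3, -4/3]] · [[37, 27], [-26, -6], [-7, 9]] = [[2, 2], [-5, 0], [3, 5]].

W = [[2, 2], [-5, 0], [3, 5]]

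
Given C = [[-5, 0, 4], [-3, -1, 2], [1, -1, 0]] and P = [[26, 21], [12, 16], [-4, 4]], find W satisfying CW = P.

Left-multiplying both sides by C⁻¹ gives W = C⁻¹P.
det C = 6; the adjugate gives C⁻¹ = [[1/3, -2/3, 2/3], [1/3, -2/3, -1/3], [2/3, -5/6, 5/6]].
W = C⁻¹P = [[1/3, -2/3, 2/3], [1/3, -2/3, -1/3], [2/3, -5/6, 5/6]] · [[26, 21], [12, 16], [-4, 4]] = [[-2, -1], [2, -5], [4, 4]].

W = [[-2, -1], [2, -5], [4, 4]]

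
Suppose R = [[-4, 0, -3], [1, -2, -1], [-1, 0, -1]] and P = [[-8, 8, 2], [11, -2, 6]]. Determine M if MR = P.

M = [[2, -4, -4], [-3, 1, 2]]

Since R sits to the right of M, M = PR⁻¹.
det R = -2, so R⁻¹ = [[-1, 0, 3], [-1, -1/2, 7/2], [1, 0, -4]].
M = PR⁻¹ = [[-8, 8, 2], [11, -2, 6]] · [[-1, 0, 3], [-1, -1/2, 7/2], [1, 0, -4]] = [[2, -4, -4], [-3, 1, 2]].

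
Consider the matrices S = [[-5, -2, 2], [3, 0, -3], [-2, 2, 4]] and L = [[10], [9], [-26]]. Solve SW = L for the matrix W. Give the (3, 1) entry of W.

Since S multiplies W on the left, W = S⁻¹L.
S has determinant -6; S⁻¹ = [[-1, -2, -1], [1, 8/3, 3/2], [-1, -7/3, -1]].
W = S⁻¹L = [[-1, -2, -1], [1, 8/3, 3/2], [-1, -7/3, -1]] · [[10], [9], [-26]] = [[-2], [-5], [-5]].

-5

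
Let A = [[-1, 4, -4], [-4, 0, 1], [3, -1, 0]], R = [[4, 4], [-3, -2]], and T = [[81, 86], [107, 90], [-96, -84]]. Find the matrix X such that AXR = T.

Isolating X: multiply by A⁻¹ from the left and R⁻¹ from the right, so X = A⁻¹TR⁻¹.
A has determinant -5; A⁻¹ = [[-1/5, -4/5, -4/5], [-3/5, -12/5, -17/5], [-4/5, -11/5, -16/5]].
det R = 4, so R⁻¹ = [[-1/2, -1], [3/4, 1]].
A⁻¹T = [[-25, -22], [21, 18], [7, 2]].
X = (A⁻¹T)R⁻¹ = [[-4, 3], [3, -3], [-2, -5]].

X = [[-4, 3], [3, -3], [-2, -5]]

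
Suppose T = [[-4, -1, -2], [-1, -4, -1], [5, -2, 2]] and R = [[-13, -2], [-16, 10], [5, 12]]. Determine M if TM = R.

Since T multiplies M on the left, M = T⁻¹R.
det T = -1, so T⁻¹ = [[10, -6, 7], [3, -2, 2], [-22, 13, -15]].
M = T⁻¹R = [[10, -6, 7], [3, -2, 2], [-22, 13, -15]] · [[-13, -2], [-16, 10], [5, 12]] = [[1, 4], [3, -2], [3, -6]].

M = [[1, 4], [3, -2], [3, -6]]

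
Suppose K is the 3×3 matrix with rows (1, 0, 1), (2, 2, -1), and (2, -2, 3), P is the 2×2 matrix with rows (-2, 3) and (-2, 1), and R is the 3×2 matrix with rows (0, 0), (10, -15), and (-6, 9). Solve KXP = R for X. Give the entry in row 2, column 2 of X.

0

Left-multiply by K⁻¹ and right-multiply by P⁻¹: X = K⁻¹RP⁻¹.
det K = -4; the adjugate gives K⁻¹ = [[-1, 1/2, 1/2], [2, -1/4, -3/4], [2, -1/2, -1/2]].
det P = 4; the adjugate gives P⁻¹ = [[1/4, -3/4], [1/2, -1/2]].
K⁻¹R = [[2, -3], [2, -3], [-2, 3]].
X = (K⁻¹R)P⁻¹ = [[-1, 0], [-1, 0], [1, 0]].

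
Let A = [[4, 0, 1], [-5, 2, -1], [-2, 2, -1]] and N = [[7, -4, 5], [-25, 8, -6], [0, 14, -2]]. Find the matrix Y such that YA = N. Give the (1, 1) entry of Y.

3

A is on the right of Y, so right-multiply by A⁻¹: Y = NA⁻¹.
det A = -6; the adjugate gives A⁻¹ = [[0, -1/3, 1/3], [1/2, 1/3, 1/6], [1, 4/3, -4/3]].
Y = NA⁻¹ = [[7, -4, 5], [-25, 8, -6], [0, 14, -2]] · [[0, -1/3, 1/3], [1/2, 1/3, 1/6], [1, 4/3, -4/3]] = [[3, 3, -5], [-2, 3, 1], [5, 2, 5]].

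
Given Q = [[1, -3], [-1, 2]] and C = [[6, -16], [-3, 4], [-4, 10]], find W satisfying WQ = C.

Right-multiplying both sides by Q⁻¹ gives W = CQ⁻¹.
det Q = -1; the adjugate gives Q⁻¹ = [[-2, -3], [-1, -1]].
W = CQ⁻¹ = [[6, -16], [-3, 4], [-4, 10]] · [[-2, -3], [-1, -1]] = [[4, -2], [2, 5], [-2, 2]].

W = [[4, -2], [2, 5], [-2, 2]]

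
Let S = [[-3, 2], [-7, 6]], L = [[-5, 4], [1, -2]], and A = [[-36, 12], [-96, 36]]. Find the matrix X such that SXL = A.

Left-multiply by S⁻¹ and right-multiply by L⁻¹: X = S⁻¹AL⁻¹.
det S = -4, so S⁻¹ = [[-3/2, 1/2], [-7/4, 3/4]].
det L = 6; the adjugate gives L⁻¹ = [[-1/3, -2/3], [-1/6, -5/6]].
S⁻¹A = [[6, 0], [-9, 6]].
X = (S⁻¹A)L⁻¹ = [[-2, -4], [2, 1]].

X = [[-2, -4], [2, 1]]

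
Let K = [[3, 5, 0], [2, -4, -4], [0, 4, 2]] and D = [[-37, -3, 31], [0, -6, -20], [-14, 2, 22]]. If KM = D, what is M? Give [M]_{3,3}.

Left-multiplying both sides by K⁻¹ gives M = K⁻¹D.
det K = 4; the adjugate gives K⁻¹ = [[2, -5/2, -5], [-1, 3/2, 3], [2, -3, -11/2]].
M = K⁻¹D = [[2, -5/2, -5], [-1, 3/2, 3], [2, -3, -11/2]] · [[-37, -3, 31], [0, -6, -20], [-14, 2, 22]] = [[-4, -1, 2], [-5, 0, 5], [3, 1, 1]].

1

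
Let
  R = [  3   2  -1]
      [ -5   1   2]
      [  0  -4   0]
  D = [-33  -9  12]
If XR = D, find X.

X = [[-6, 3, 0]]

R is on the right of X, so right-multiply by R⁻¹: X = DR⁻¹.
R has determinant 4; R⁻¹ = [[2, 1, 5/4], [0, 0, -1/4], [5, 3, 13/4]].
X = DR⁻¹ = [[-33, -9, 12]] · [[2, 1, 5/4], [0, 0, -1/4], [5, 3, 13/4]] = [[-6, 3, 0]].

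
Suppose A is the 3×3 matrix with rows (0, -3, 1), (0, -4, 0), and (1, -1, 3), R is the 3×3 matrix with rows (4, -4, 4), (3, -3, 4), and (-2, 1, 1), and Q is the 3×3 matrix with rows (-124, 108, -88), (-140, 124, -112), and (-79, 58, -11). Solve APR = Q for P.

P = [[5, 1, 5], [3, 5, -4], [-5, 3, 4]]

Isolating P: multiply by A⁻¹ from the left and R⁻¹ from the right, so P = A⁻¹QR⁻¹.
det A = 4; the adjugate gives A⁻¹ = [[-3, 2, 1], [0, -1/4, 0], [1, -3/4, 0]].
R has determinant 4; R⁻¹ = [[-7/4, 2, -1], [-11/4, 3, -1], [-3/4, 1, 0]].
A⁻¹Q = [[13, -18, 29], [35, -31, 28], [-19, 15, -4]].
P = (A⁻¹Q)R⁻¹ = [[5, 1, 5], [3, 5, -4], [-5, 3, 4]].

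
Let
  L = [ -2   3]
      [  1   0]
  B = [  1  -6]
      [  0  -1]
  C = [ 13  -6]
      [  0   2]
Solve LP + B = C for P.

LP = C − B = [[12, 0], [0, 3]].
Left-multiplying both sides by L⁻¹ gives P = L⁻¹(C − B).
L has determinant -3; L⁻¹ = [[0, 1], [1/3, 2/3]].
P = L⁻¹(C − B) = [[0, 3], [4, 2]].

P = [[0, 3], [4, 2]]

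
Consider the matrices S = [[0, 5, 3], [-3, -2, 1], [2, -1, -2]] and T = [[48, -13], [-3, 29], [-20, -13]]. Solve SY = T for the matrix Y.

Since S multiplies Y on the left, Y = S⁻¹T.
det S = 1; the adjugate gives S⁻¹ = [[5, 7, 11], [-4, -6, -9], [7, 10, 15]].
Y = S⁻¹T = [[5, 7, 11], [-4, -6, -9], [7, 10, 15]] · [[48, -13], [-3, 29], [-20, -13]] = [[-1, -5], [6, -5], [6, 4]].

Y = [[-1, -5], [6, -5], [6, 4]]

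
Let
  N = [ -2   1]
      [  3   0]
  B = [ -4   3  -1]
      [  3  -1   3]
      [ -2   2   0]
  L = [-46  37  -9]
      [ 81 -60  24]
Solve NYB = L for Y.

Y = N⁻¹LB⁻¹ (apply N⁻¹ on the left and B⁻¹ on the right).
det N = -3; the adjugate gives N⁻¹ = [[0, 1/3], [1, 2/3]].
det B = 2; the adjugate gives B⁻¹ = [[-3, -1, 4], [-3, -1, 9/2], [2, 1, -5/2]].
N⁻¹L = [[27, -20, 8], [8, -3, 7]].
Y = (N⁻¹L)B⁻¹ = [[-5, 1, -2], [-1, 2, 1]].

Y = [[-5, 1, -2], [-1, 2, 1]]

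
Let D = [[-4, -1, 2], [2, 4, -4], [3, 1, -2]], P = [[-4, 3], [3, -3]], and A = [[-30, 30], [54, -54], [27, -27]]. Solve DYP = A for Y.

Isolating Y: multiply by D⁻¹ from the left and P⁻¹ from the right, so Y = D⁻¹AP⁻¹.
det D = 4, so D⁻¹ = [[-1, 0, -1], [-2, 1/2, -3], [-5/2, 1/4, -7/2]].
det P = 3, so P⁻¹ = [[-1, -1], [-1, -4/3]].
D⁻¹A = [[3, -3], [6, -6], [-6, 6]].
Y = (D⁻¹A)P⁻¹ = [[0, 1], [0, 2], [0, -2]].

Y = [[0, 1], [0, 2], [0, -2]]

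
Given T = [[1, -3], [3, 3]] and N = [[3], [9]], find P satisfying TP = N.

Left-multiplying both sides by T⁻¹ gives P = T⁻¹N.
T has determinant 12; T⁻¹ = [[1/4, 1/4], [-1/4, 1/12]].
P = T⁻¹N = [[1/4, 1/4], [-1/4, 1/12]] · [[3], [9]] = [[3], [0]].

P = [[3], [0]]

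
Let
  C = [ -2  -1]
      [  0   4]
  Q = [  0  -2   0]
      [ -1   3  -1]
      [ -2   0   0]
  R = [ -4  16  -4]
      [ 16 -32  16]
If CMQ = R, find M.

M = [[2, 0, 0], [-2, -4, 0]]

Isolating M: multiply by C⁻¹ from the left and Q⁻¹ from the right, so M = C⁻¹RQ⁻¹.
det C = -8; the adjugate gives C⁻¹ = [[-1/2, -1/8], [0, 1/4]].
Q has determinant -4; Q⁻¹ = [[0, 0, -1/2], [-1/2, 0, 0], [-3/2, -1, 1/2]].
C⁻¹R = [[0, -4, 0], [4, -8, 4]].
M = (C⁻¹R)Q⁻¹ = [[2, 0, 0], [-2, -4, 0]].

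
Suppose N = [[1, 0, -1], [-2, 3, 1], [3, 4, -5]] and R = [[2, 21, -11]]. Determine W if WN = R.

W = [[-1, 3, 3]]

Since N sits to the right of W, W = RN⁻¹.
det N = -2, so N⁻¹ = [[19/2, 2, -3/2], [7/2, 1, -1/2], [17/2, 2, -3/2]].
W = RN⁻¹ = [[2, 21, -11]] · [[19/2, 2, -3/2], [7/2, 1, -1/2], [17/2, 2, -3/2]] = [[-1, 3, 3]].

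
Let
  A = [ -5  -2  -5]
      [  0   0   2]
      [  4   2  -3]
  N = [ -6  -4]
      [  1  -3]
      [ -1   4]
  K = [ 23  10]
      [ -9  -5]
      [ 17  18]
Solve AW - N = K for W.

AW = K + N = [[17, 6], [-8, -8], [16, 22]].
Left-multiplying both sides by A⁻¹ gives W = A⁻¹(K + N).
det A = 4; the adjugate gives A⁻¹ = [[-1, -4, -1], [2, 35/4, 5/2], [0, 1/2, 0]].
W = A⁻¹(K + N) = [[-1, 4], [4, -3], [-4, -4]].

W = [[-1, 4], [4, -3], [-4, -4]]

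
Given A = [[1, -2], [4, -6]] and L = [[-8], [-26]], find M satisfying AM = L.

A is on the left of M, so left-multiply by A⁻¹: M = A⁻¹L.
det A = 2, so A⁻¹ = [[-3, 1], [-2, 1/2]].
M = A⁻¹L = [[-3, 1], [-2, 1/2]] · [[-8], [-26]] = [[-2], [3]].

M = [[-2], [3]]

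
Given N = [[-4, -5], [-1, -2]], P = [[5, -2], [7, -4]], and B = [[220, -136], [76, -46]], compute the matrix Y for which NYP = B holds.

Y = [[3, -5], [0, -4]]

Left-multiply by N⁻¹ and right-multiply by P⁻¹: Y = N⁻¹BP⁻¹.
det N = 3, so N⁻¹ = [[-2/3, 5/3], [1/3, -4/3]].
det P = -6, so P⁻¹ = [[2/3, -1/3], [7/6, -5/6]].
N⁻¹B = [[-20, 14], [-28, 16]].
Y = (N⁻¹B)P⁻¹ = [[3, -5], [0, -4]].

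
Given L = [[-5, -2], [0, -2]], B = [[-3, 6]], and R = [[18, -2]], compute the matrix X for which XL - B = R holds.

X = [[-3, 1]]

XL = R + B = [[15, 4]].
L is on the right of X, so right-multiply by L⁻¹: X = (R + B)L⁻¹.
L has determinant 10; L⁻¹ = [[-1/5, 1/5], [0, -1/2]].
X = (R + B)L⁻¹ = [[-3, 1]].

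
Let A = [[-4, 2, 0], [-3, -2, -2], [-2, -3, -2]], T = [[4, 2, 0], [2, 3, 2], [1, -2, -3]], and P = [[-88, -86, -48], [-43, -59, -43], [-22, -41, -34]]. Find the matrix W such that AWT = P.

W = [[5, 3, -3], [-1, 3, 0], [-1, -5, -1]]

W = A⁻¹PT⁻¹ (apply A⁻¹ on the left and T⁻¹ on the right).
A has determinant 4; A⁻¹ = [[-1/2, 1, -1], [-1/2, 2, -2], [5/4, -4, 7/2]].
det T = -4; the adjugate gives T⁻¹ = [[5/4, -3/2, -1], [-2, 3, 2], [7/4, -5/2, -2]].
A⁻¹P = [[23, 25, 15], [2, 7, 6], [-15, -15, -7]].
W = (A⁻¹P)T⁻¹ = [[5, 3, -3], [-1, 3, 0], [-1, -5, -1]].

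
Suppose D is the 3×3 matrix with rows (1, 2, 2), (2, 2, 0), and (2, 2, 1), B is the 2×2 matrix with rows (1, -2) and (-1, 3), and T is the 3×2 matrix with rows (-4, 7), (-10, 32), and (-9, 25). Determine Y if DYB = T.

Y = [[-1, 3], [2, 3], [-4, -5]]

Isolating Y: multiply by D⁻¹ from the left and B⁻¹ from the right, so Y = D⁻¹TB⁻¹.
det D = -2, so D⁻¹ = [[-1, -1, 2], [1, 3/2, -2], [0, -1, 1]].
det B = 1; the adjugate gives B⁻¹ = [[3, 2], [1, 1]].
D⁻¹T = [[-4, 11], [-1, 5], [1, -7]].
Y = (D⁻¹T)B⁻¹ = [[-1, 3], [2, 3], [-4, -5]].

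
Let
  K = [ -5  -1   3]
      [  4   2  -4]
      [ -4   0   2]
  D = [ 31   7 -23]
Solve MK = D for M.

Since K sits to the right of M, M = DK⁻¹.
det K = -4; the adjugate gives K⁻¹ = [[-1, -1/2, 1/2], [-2, -1/2, 2], [-2, -1, 3/2]].
M = DK⁻¹ = [[31, 7, -23]] · [[-1, -1/2, 1/2], [-2, -1/2, 2], [-2, -1, 3/2]] = [[1, 4, -5]].

M = [[1, 4, -5]]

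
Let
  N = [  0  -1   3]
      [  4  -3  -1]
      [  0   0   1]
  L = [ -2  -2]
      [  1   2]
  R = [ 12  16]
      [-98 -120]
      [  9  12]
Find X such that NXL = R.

X = [[5, -1], [-5, 5], [-3, 3]]

Left-multiply by N⁻¹ and right-multiply by L⁻¹: X = N⁻¹RL⁻¹.
det N = 4; the adjugate gives N⁻¹ = [[-3/4, 1/4, 5/2], [-1, 0, 3], [0, 0, 1]].
det L = -2; the adjugate gives L⁻¹ = [[-1, -1], [1/2, 1]].
N⁻¹R = [[-11, -12], [15, 20], [9, 12]].
X = (N⁻¹R)L⁻¹ = [[5, -1], [-5, 5], [-3, 3]].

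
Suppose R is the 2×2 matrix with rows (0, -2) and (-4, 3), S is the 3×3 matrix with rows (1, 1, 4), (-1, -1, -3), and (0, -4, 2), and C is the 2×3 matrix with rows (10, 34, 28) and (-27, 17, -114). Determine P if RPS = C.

Left-multiply by R⁻¹ and right-multiply by S⁻¹: P = R⁻¹CS⁻¹.
det R = -8, so R⁻¹ = [[-3/8, -1/4], [-1/2, 0]].
S has determinant 4; S⁻¹ = [[-7/2, -9/2, 1/4], [1/2, 1/2, -1/4], [1, 1, 0]].
R⁻¹C = [[3, -17, 18], [-5, -17, -14]].
P = (R⁻¹C)S⁻¹ = [[-1, -4, 5], [-5, 0, 3]].

P = [[-1, -4, 5], [-5, 0, 3]]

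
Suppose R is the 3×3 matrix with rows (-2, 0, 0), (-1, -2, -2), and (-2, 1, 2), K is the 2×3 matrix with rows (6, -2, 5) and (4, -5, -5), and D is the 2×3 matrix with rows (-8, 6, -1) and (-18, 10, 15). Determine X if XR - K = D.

X = [[2, -2, 0], [2, 0, 5]]

XR = D + K = [[-2, 4, 4], [-14, 5, 10]].
Right-multiplying both sides by R⁻¹ gives X = (D + K)R⁻¹.
R has determinant 4; R⁻¹ = [[-1/2, 0, 0], [3/2, -1, -1], [-5/4, 1/2, 1]].
X = (D + K)R⁻¹ = [[2, -2, 0], [2, 0, 5]].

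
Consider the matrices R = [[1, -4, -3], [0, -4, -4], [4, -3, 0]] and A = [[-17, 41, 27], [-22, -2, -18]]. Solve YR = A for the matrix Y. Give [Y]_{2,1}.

2

Right-multiplying both sides by R⁻¹ gives Y = AR⁻¹.
det R = 4, so R⁻¹ = [[-3, 9/4, 1], [-4, 3, 1], [4, -13/4, -1]].
Y = AR⁻¹ = [[-17, 41, 27], [-22, -2, -18]] · [[-3, 9/4, 1], [-4, 3, 1], [4, -13/4, -1]] = [[-5, -3, -3], [2, 3, -6]].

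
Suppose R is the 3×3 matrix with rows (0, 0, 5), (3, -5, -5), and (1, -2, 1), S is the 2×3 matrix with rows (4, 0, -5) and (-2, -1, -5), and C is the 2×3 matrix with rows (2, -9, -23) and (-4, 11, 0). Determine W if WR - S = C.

WR = C + S = [[6, -9, -28], [-6, 10, -5]].
Since R sits to the right of W, W = (C + S)R⁻¹.
det R = -5; the adjugate gives R⁻¹ = [[3, 2, -5], [8/5, 1, -3], [1/5, 0, 0]].
W = (C + S)R⁻¹ = [[-2, 3, -3], [-3, -2, 0]].

W = [[-2, 3, -3], [-3, -2, 0]]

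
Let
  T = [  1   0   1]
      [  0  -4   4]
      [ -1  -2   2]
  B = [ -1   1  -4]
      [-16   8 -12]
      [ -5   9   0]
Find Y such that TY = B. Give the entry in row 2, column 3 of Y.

5

Left-multiplying both sides by T⁻¹ gives Y = T⁻¹B.
det T = -4; the adjugate gives T⁻¹ = [[0, 1/2, -1], [1, -3/4, 1], [1, -1/2, 1]].
Y = T⁻¹B = [[0, 1/2, -1], [1, -3/4, 1], [1, -1/2, 1]] · [[-1, 1, -4], [-16, 8, -12], [-5, 9, 0]] = [[-3, -5, -6], [6, 4, 5], [2, 6, 2]].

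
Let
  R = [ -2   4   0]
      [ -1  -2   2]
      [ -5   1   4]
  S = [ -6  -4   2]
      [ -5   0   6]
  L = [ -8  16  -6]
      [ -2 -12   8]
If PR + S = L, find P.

PR = L − S = [[-2, 20, -8], [3, -12, 2]].
Since R sits to the right of P, P = (L − S)R⁻¹.
det R = -4; the adjugate gives R⁻¹ = [[5/2, 4, -2], [3/2, 2, -1], [11/4, 9/2, -2]].
P = (L − S)R⁻¹ = [[3, -4, 0], [-5, -3, 2]].

P = [[3, -4, 0], [-5, -3, 2]]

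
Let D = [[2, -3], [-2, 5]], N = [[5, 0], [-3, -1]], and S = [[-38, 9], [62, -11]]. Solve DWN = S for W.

W = D⁻¹SN⁻¹ (apply D⁻¹ on the left and N⁻¹ on the right).
D has determinant 4; D⁻¹ = [[5/4, 3/4], [1/2, 1/2]].
N has determinant -5; N⁻¹ = [[1/5, 0], [-3/5, -1]].
D⁻¹S = [[-1, 3], [12, -1]].
W = (D⁻¹S)N⁻¹ = [[-2, -3], [3, 1]].

W = [[-2, -3], [3, 1]]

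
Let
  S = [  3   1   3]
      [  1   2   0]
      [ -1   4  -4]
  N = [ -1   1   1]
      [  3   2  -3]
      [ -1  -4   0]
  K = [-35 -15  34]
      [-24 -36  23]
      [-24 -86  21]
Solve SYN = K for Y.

Y = [[0, -5, 5], [-5, -3, -2], [4, 3, -4]]

Isolating Y: multiply by S⁻¹ from the left and N⁻¹ from the right, so Y = S⁻¹KN⁻¹.
S has determinant -2; S⁻¹ = [[4, -8, 3], [-2, 9/2, -3/2], [-3, 13/2, -5/2]].
N has determinant 5; N⁻¹ = [[-12/5, -4/5, -1], [3/5, 1/5, 0], [-2, -1, -1]].
S⁻¹K = [[-20, -30, 15], [-2, -3, 4], [9, 26, -5]].
Y = (S⁻¹K)N⁻¹ = [[0, -5, 5], [-5, -3, -2], [4, 3, -4]].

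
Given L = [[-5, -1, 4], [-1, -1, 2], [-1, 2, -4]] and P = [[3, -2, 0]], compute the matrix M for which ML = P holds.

M = [[-2, 6, 1]]

Right-multiplying both sides by L⁻¹ gives M = PL⁻¹.
L has determinant -6; L⁻¹ = [[0, -2/3, -1/3], [1, -4, -1], [1/2, -11/6, -2/3]].
M = PL⁻¹ = [[3, -2, 0]] · [[0, -2/3, -1/3], [1, -4, -1], [1/2, -11/6, -2/3]] = [[-2, 6, 1]].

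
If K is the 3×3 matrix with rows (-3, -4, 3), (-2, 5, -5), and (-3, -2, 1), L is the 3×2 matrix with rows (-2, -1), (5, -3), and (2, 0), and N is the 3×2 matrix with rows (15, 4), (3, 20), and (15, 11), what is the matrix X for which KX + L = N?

X = [[-4, -4], [1, -2], [3, -5]]

KX = N − L = [[17, 5], [-2, 23], [13, 11]].
K is on the left of X, so left-multiply by K⁻¹: X = K⁻¹(N − L).
det K = 4, so K⁻¹ = [[-5/4, -1/2, 5/4], [17/4, 3/2, -21/4], [19/4, 3/2, -23/4]].
X = K⁻¹(N − L) = [[-4, -4], [1, -2], [3, -5]].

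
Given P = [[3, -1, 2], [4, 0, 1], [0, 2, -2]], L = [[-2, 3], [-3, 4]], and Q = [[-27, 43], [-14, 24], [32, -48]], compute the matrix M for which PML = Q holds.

Isolating M: multiply by P⁻¹ from the left and L⁻¹ from the right, so M = P⁻¹QL⁻¹.
det P = 2; the adjugate gives P⁻¹ = [[-1, 1, -1/2], [4, -3, 5/2], [4, -3, 2]].
L has determinant 1; L⁻¹ = [[4, -3], [3, -2]].
P⁻¹Q = [[-3, 5], [14, -20], [-2, 4]].
M = (P⁻¹Q)L⁻¹ = [[3, -1], [-4, -2], [4, -2]].

M = [[3, -1], [-4, -2], [4, -2]]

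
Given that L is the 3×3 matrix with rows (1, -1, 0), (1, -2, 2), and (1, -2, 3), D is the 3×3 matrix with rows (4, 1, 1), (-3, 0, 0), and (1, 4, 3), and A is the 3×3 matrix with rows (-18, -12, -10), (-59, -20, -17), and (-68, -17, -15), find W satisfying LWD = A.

W = [[-2, -4, 1], [2, -4, 3], [-1, 2, 1]]

Left-multiply by L⁻¹ and right-multiply by D⁻¹: W = L⁻¹AD⁻¹.
det L = -1; the adjugate gives L⁻¹ = [[2, -3, 2], [1, -3, 2], [0, -1, 1]].
det D = -3; the adjugate gives D⁻¹ = [[0, -1/3, 0], [-3, -11/3, 1], [4, 5, -1]].
L⁻¹A = [[5, 2, 1], [23, 14, 11], [-9, 3, 2]].
W = (L⁻¹A)D⁻¹ = [[-2, -4, 1], [2, -4, 3], [-1, 2, 1]].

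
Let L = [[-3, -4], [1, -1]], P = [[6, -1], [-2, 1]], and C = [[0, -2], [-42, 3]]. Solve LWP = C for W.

Isolating W: multiply by L⁻¹ from the left and P⁻¹ from the right, so W = L⁻¹CP⁻¹.
L has determinant 7; L⁻¹ = [[-1/7, 4/7], [-1/7, -3/7]].
det P = 4; the adjugate gives P⁻¹ = [[1/4, 1/4], [1/2, 3/2]].
L⁻¹C = [[-24, 2], [18, -1]].
W = (L⁻¹C)P⁻¹ = [[-5, -3], [4, 3]].

W = [[-5, -3], [4, 3]]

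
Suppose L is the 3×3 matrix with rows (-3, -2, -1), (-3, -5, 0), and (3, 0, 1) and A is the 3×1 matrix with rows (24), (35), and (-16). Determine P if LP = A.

L is on the left of P, so left-multiply by L⁻¹: P = L⁻¹A.
det L = -6, so L⁻¹ = [[5/6, -1/3, 5/6], [-1/2, 0, -1/2], [-5/2, 1, -3/2]].
P = L⁻¹A = [[5/6, -1/3, 5/6], [-1/2, 0, -1/2], [-5/2, 1, -3/2]] · [[24], [35], [-16]] = [[-5], [-4], [-1]].

P = [[-5], [-4], [-1]]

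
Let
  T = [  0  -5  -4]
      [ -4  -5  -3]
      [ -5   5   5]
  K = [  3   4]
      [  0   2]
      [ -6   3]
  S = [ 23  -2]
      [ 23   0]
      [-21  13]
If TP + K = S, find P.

P = [[-2, 0], [0, -2], [-5, 4]]

TP = S − K = [[20, -6], [23, -2], [-15, 10]].
T is on the left of P, so left-multiply by T⁻¹: P = T⁻¹(S − K).
det T = 5, so T⁻¹ = [[-2, 1, -1], [7, -4, 16/5], [-9, 5, -4]].
P = T⁻¹(S − K) = [[-2, 0], [0, -2], [-5, 4]].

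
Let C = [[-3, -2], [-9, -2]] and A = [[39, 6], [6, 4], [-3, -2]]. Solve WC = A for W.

W = [[2, -5], [-2, 0], [1, 0]]

Since C sits to the right of W, W = AC⁻¹.
det C = -12; the adjugate gives C⁻¹ = [[1/6, -1/6], [-3/4, 1/4]].
W = AC⁻¹ = [[39, 6], [6, 4], [-3, -2]] · [[1/6, -1/6], [-3/4, 1/4]] = [[2, -5], [-2, 0], [1, 0]].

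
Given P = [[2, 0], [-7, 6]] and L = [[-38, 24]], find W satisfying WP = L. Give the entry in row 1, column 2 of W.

P is on the right of W, so right-multiply by P⁻¹: W = LP⁻¹.
det P = 12; the adjugate gives P⁻¹ = [[1/2, 0], [7/12, 1/6]].
W = LP⁻¹ = [[-38, 24]] · [[1/2, 0], [7/12, 1/6]] = [[-5, 4]].

4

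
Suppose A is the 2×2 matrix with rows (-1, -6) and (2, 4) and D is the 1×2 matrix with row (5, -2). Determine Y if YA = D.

Since A sits to the right of Y, Y = DA⁻¹.
det A = 8; the adjugate gives A⁻¹ = [[1/2, 3/4], [-1/4, -1/8]].
Y = DA⁻¹ = [[5, -2]] · [[1/2, 3/4], [-1/4, -1/8]] = [[3, 4]].

Y = [[3, 4]]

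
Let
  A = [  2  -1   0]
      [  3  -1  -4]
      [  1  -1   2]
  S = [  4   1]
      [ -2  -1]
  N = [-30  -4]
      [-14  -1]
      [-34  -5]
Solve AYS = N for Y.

Y = [[-3, -2], [5, 3], [-2, -1]]

Isolating Y: multiply by A⁻¹ from the left and S⁻¹ from the right, so Y = A⁻¹NS⁻¹.
A has determinant -2; A⁻¹ = [[3, -1, -2], [5, -2, -4], [1, -1/2, -1/2]].
S has determinant -2; S⁻¹ = [[1/2, 1/2], [-1, -2]].
A⁻¹N = [[-8, -1], [14, 2], [-6, -1]].
Y = (A⁻¹N)S⁻¹ = [[-3, -2], [5, 3], [-2, -1]].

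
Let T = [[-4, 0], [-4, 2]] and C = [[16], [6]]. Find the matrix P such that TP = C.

Left-multiplying both sides by T⁻¹ gives P = T⁻¹C.
det T = -8; the adjugate gives T⁻¹ = [[-1/4, 0], [-1/2, 1/2]].
P = T⁻¹C = [[-1/4, 0], [-1/2, 1/2]] · [[16], [6]] = [[-4], [-5]].

P = [[-4], [-5]]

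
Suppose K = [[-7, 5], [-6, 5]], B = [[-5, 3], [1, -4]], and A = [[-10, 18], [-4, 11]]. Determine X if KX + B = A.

KX = A − B = [[-5, 15], [-5, 15]].
K is on the left of X, so left-multiply by K⁻¹: X = K⁻¹(A − B).
det K = -5; the adjugate gives K⁻¹ = [[-1, 1], [-6/5, 7/5]].
X = K⁻¹(A − B) = [[0, 0], [-1, 3]].

X = [[0, 0], [-1, 3]]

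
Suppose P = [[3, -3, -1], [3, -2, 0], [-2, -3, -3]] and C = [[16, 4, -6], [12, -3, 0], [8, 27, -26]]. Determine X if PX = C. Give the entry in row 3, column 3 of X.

Left-multiplying both sides by P⁻¹ gives X = P⁻¹C.
P has determinant 4; P⁻¹ = [[3/2, -3/2, -1/2], [9/4, -11/4, -3/4], [-13/4, 15/4, 3/4]].
X = P⁻¹C = [[3/2, -3/2, -1/2], [9/4, -11/4, -3/4], [-13/4, 15/4, 3/4]] · [[16, 4, -6], [12, -3, 0], [8, 27, -26]] = [[2, -3, 4], [-3, -3, 6], [-1, -4, 0]].

0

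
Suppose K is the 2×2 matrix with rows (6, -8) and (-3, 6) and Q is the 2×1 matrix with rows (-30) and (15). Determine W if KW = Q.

K is on the left of W, so left-multiply by K⁻¹: W = K⁻¹Q.
det K = 12, so K⁻¹ = [[1/2, 2/3], [1/4, 1/2]].
W = K⁻¹Q = [[1/2, 2/3], [1/4, 1/2]] · [[-30], [15]] = [[-5], [0]].

W = [[-5], [0]]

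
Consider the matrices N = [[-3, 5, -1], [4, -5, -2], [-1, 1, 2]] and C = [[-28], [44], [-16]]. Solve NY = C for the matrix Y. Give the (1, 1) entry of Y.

Since N multiplies Y on the left, Y = N⁻¹C.
det N = -5; the adjugate gives N⁻¹ = [[8/5, 11/5, 3], [6/5, 7/5, 2], [1/5, 2/5, 1]].
Y = N⁻¹C = [[8/5, 11/5, 3], [6/5, 7/5, 2], [1/5, 2/5, 1]] · [[-28], [44], [-16]] = [[4], [-4], [-4]].

4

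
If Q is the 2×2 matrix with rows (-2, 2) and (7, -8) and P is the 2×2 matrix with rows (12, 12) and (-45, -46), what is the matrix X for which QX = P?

Since Q multiplies X on the left, X = Q⁻¹P.
det Q = 2, so Q⁻¹ = [[-4, -1], [-7/2, -1]].
X = Q⁻¹P = [[-4, -1], [-7/2, -1]] · [[12, 12], [-45, -46]] = [[-3, -2], [3, 4]].

X = [[-3, -2], [3, 4]]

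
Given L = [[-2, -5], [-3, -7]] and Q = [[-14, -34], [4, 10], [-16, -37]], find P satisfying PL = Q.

Since L sits to the right of P, P = QL⁻¹.
det L = -1, so L⁻¹ = [[7, -5], [-3, 2]].
P = QL⁻¹ = [[-14, -34], [4, 10], [-16, -37]] · [[7, -5], [-3, 2]] = [[4, 2], [-2, 0], [-1, 6]].

P = [[4, 2], [-2, 0], [-1, 6]]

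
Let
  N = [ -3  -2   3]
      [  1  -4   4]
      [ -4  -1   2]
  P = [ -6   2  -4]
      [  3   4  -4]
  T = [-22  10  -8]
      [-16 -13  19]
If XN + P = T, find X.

XN = T − P = [[-16, 8, -4], [-19, -17, 23]].
Since N sits to the right of X, X = (T − P)N⁻¹.
det N = -3, so N⁻¹ = [[4/3, -1/3, -4/3], [6, -2, -5], [17/3, -5/3, -14/3]].
X = (T − P)N⁻¹ = [[4, -4, 0], [3, 2, 3]].

X = [[4, -4, 0], [3, 2, 3]]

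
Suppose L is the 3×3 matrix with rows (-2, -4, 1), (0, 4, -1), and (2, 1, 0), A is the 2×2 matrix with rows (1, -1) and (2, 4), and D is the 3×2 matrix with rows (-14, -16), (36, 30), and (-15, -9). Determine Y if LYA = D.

Y = [[-5, -3], [3, 2], [-2, -3]]

Left-multiply by L⁻¹ and right-multiply by A⁻¹: Y = L⁻¹DA⁻¹.
det L = -2; the adjugate gives L⁻¹ = [[-1/2, -1/2, 0], [1, 1, 1], [4, 3, 4]].
det A = 6; the adjugate gives A⁻¹ = [[2/3, 1/6], [-1/3, 1/6]].
L⁻¹D = [[-11, -7], [7, 5], [-8, -10]].
Y = (L⁻¹D)A⁻¹ = [[-5, -3], [3, 2], [-2, -3]].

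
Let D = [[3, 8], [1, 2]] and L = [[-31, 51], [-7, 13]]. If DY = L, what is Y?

Y = [[3, 1], [-5, 6]]

Left-multiplying both sides by D⁻¹ gives Y = D⁻¹L.
det D = -2; the adjugate gives D⁻¹ = [[-1, 4], [1/2, -3/2]].
Y = D⁻¹L = [[-1, 4], [1/2, -3/2]] · [[-31, 51], [-7, 13]] = [[3, 1], [-5, 6]].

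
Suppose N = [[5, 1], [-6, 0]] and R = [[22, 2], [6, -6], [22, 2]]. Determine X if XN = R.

X = [[2, -2], [-6, -6], [2, -2]]

Since N sits to the right of X, X = RN⁻¹.
N has determinant 6; N⁻¹ = [[0, -1/6], [1, 5/6]].
X = RN⁻¹ = [[22, 2], [6, -6], [22, 2]] · [[0, -1/6], [1, 5/6]] = [[2, -2], [-6, -6], [2, -2]].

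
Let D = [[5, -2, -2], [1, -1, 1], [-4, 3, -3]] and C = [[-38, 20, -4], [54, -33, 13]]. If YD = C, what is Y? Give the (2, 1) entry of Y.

5

Right-multiplying both sides by D⁻¹ gives Y = CD⁻¹.
det D = 4, so D⁻¹ = [[0, -3, -1], [-1/4, -23/4, -7/4], [-1/4, -7/4, -3/4]].
Y = CD⁻¹ = [[-38, 20, -4], [54, -33, 13]] · [[0, -3, -1], [-1/4, -23/4, -7/4], [-1/4, -7/4, -3/4]] = [[-4, 6, 6], [5, 5, -6]].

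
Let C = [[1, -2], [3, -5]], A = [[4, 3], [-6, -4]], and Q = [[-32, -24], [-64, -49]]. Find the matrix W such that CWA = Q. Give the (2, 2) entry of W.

-2

Left-multiply by C⁻¹ and right-multiply by A⁻¹: W = C⁻¹QA⁻¹.
det C = 1, so C⁻¹ = [[-5, 2], [-3, 1]].
det A = 2, so A⁻¹ = [[-2, -3/2], [3, 2]].
C⁻¹Q = [[32, 22], [32, 23]].
W = (C⁻¹Q)A⁻¹ = [[2, -4], [5, -2]].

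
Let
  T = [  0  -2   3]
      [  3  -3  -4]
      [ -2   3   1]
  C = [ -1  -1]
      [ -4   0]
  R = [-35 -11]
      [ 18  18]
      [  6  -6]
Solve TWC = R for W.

W = [[-3, -3], [-1, -3], [3, 0]]

W = T⁻¹RC⁻¹ (apply T⁻¹ on the left and C⁻¹ on the right).
T has determinant -1; T⁻¹ = [[-9, -11, -17], [-5, -6, -9], [-3, -4, -6]].
det C = -4; the adjugate gives C⁻¹ = [[0, -1/4], [-1, 1/4]].
T⁻¹R = [[15, 3], [13, 1], [-3, -3]].
W = (T⁻¹R)C⁻¹ = [[-3, -3], [-1, -3], [3, 0]].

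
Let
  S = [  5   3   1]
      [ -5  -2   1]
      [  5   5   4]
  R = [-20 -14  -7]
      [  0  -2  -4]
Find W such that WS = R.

W = [[-3, 0, -1], [-2, -2, 0]]

S is on the right of W, so right-multiply by S⁻¹: W = RS⁻¹.
det S = -5; the adjugate gives S⁻¹ = [[13/5, 7/5, -1], [-5, -3, 2], [3, 2, -1]].
W = RS⁻¹ = [[-20, -14, -7], [0, -2, -4]] · [[13/5, 7/5, -1], [-5, -3, 2], [3, 2, -1]] = [[-3, 0, -1], [-2, -2, 0]].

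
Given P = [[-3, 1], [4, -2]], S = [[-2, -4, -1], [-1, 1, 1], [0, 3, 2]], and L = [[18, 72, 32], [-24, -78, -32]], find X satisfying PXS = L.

X = [[4, -2, -5], [2, -4, -5]]

Isolating X: multiply by P⁻¹ from the left and S⁻¹ from the right, so X = P⁻¹LS⁻¹.
P has determinant 2; P⁻¹ = [[-1, -1/2], [-2, -3/2]].
det S = -3; the adjugate gives S⁻¹ = [[1/3, -5/3, 1], [-2/3, 4/3, -1], [1, -2, 2]].
P⁻¹L = [[-6, -33, -16], [0, -27, -16]].
X = (P⁻¹L)S⁻¹ = [[4, -2, -5], [2, -4, -5]].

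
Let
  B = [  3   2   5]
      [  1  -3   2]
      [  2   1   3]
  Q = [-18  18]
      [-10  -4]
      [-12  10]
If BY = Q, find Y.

Since B multiplies Y on the left, Y = B⁻¹Q.
B has determinant 4; B⁻¹ = [[-11/4, -1/4, 19/4], [1/4, -1/4, -1/4], [7/4, 1/4, -11/4]].
Y = B⁻¹Q = [[-11/4, -1/4, 19/4], [1/4, -1/4, -1/4], [7/4, 1/4, -11/4]] · [[-18, 18], [-10, -4], [-12, 10]] = [[-5, -1], [1, 3], [-1, 3]].

Y = [[-5, -1], [1, 3], [-1, 3]]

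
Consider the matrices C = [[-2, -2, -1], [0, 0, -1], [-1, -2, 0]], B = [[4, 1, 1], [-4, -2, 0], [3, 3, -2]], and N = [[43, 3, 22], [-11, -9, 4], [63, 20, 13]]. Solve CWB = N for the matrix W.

W = [[1, 1, 3], [-4, 5, 0], [-2, -4, 1]]

Isolating W: multiply by C⁻¹ from the left and B⁻¹ from the right, so W = C⁻¹NB⁻¹.
C has determinant 2; C⁻¹ = [[-1, 1, 1], [1/2, -1/2, -1], [0, -1, 0]].
B has determinant 2; B⁻¹ = [[2, 5/2, 1], [-4, -11/2, -2], [-3, -9/2, -2]].
C⁻¹N = [[9, 8, -5], [-36, -14, -4], [11, 9, -4]].
W = (C⁻¹N)B⁻¹ = [[1, 1, 3], [-4, 5, 0], [-2, -4, 1]].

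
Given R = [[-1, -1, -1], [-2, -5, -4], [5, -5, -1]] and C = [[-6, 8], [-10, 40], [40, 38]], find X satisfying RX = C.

X = [[5, 1], [-4, -6], [5, -3]]

R is on the left of X, so left-multiply by R⁻¹: X = R⁻¹C.
R has determinant 2; R⁻¹ = [[-15/2, 2, -1/2], [-11, 3, -1], [35/2, -5, 3/2]].
X = R⁻¹C = [[-15/2, 2, -1/2], [-11, 3, -1], [35/2, -5, 3/2]] · [[-6, 8], [-10, 40], [40, 38]] = [[5, 1], [-4, -6], [5, -3]].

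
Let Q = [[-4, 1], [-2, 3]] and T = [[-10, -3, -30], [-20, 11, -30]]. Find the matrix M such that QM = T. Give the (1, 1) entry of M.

Left-multiplying both sides by Q⁻¹ gives M = Q⁻¹T.
Q has determinant -10; Q⁻¹ = [[-3/10, 1/10], [-1/5, 2/5]].
M = Q⁻¹T = [[-3/10, 1/10], [-1/5, 2/5]] · [[-10, -3, -30], [-20, 11, -30]] = [[1, 2, 6], [-6, 5, -6]].

1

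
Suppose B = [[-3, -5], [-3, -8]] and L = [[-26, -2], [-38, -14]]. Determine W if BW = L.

B is on the left of W, so left-multiply by B⁻¹: W = B⁻¹L.
B has determinant 9; B⁻¹ = [[-8/9, 5/9], [1/3, -1/3]].
W = B⁻¹L = [[-8/9, 5/9], [1/3, -1/3]] · [[-26, -2], [-38, -14]] = [[2, -6], [4, 4]].

W = [[2, -6], [4, 4]]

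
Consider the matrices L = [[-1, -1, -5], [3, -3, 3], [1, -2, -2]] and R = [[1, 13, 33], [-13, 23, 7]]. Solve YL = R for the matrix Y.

Y = [[-5, 0, -4], [-5, -6, 0]]

Since L sits to the right of Y, Y = RL⁻¹.
L has determinant -6; L⁻¹ = [[-2, -4/3, 3], [-3/2, -7/6, 2], [1/2, 1/2, -1]].
Y = RL⁻¹ = [[1, 13, 33], [-13, 23, 7]] · [[-2, -4/3, 3], [-3/2, -7/6, 2], [1/2, 1/2, -1]] = [[-5, 0, -4], [-5, -6, 0]].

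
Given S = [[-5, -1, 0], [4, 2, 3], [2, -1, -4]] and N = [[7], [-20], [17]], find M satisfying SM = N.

S is on the left of M, so left-multiply by S⁻¹: M = S⁻¹N.
S has determinant 3; S⁻¹ = [[-5/3, -4/3, -1], [22/3, 20/3, 5], [-8/3, -7/3, -2]].
M = S⁻¹N = [[-5/3, -4/3, -1], [22/3, 20/3, 5], [-8/3, -7/3, -2]] · [[7], [-20], [17]] = [[-2], [3], [-6]].

M = [[-2], [3], [-6]]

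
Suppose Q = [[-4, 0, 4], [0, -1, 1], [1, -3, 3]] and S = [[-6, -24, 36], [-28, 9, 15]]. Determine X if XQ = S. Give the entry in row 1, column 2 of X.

6

Since Q sits to the right of X, X = SQ⁻¹.
det Q = 4, so Q⁻¹ = [[0, -3, 1], [1/4, -4, 1], [1/4, -3, 1]].
X = SQ⁻¹ = [[-6, -24, 36], [-28, 9, 15]] · [[0, -3, 1], [1/4, -4, 1], [1/4, -3, 1]] = [[3, 6, 6], [6, 3, -4]].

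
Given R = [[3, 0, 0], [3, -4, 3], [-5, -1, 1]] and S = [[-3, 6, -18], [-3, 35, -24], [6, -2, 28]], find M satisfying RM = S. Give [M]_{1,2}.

Left-multiplying both sides by R⁻¹ gives M = R⁻¹S.
det R = -3, so R⁻¹ = [[1/3, 0, 0], [6, -1, 3], [23/3, -1, 4]].
M = R⁻¹S = [[1/3, 0, 0], [6, -1, 3], [23/3, -1, 4]] · [[-3, 6, -18], [-3, 35, -24], [6, -2, 28]] = [[-1, 2, -6], [3, -5, 0], [4, 3, -2]].

2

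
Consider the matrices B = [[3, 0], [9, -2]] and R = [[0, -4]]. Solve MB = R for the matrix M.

M = [[-6, 2]]

Right-multiplying both sides by B⁻¹ gives M = RB⁻¹.
det B = -6, so B⁻¹ = [[1/3, 0], [3/2, -1/2]].
M = RB⁻¹ = [[0, -4]] · [[1/3, 0], [3/2, -1/2]] = [[-6, 2]].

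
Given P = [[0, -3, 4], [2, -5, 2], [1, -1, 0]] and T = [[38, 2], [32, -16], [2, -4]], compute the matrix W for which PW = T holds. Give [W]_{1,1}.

P is on the left of W, so left-multiply by P⁻¹: W = P⁻¹T.
P has determinant 6; P⁻¹ = [[1/3, -2/3, 7/3], [1/3, -2/3, 4/3], [1/2, -1/2, 1]].
W = P⁻¹T = [[1/3, -2/3, 7/3], [1/3, -2/3, 4/3], [1/2, -1/2, 1]] · [[38, 2], [32, -16], [2, -4]] = [[-4, 2], [-6, 6], [5, 5]].

-4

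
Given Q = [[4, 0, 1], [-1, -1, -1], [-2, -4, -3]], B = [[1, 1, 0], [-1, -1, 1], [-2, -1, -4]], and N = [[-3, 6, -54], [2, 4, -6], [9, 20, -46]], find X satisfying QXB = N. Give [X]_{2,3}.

Isolating X: multiply by Q⁻¹ from the left and B⁻¹ from the right, so X = Q⁻¹NB⁻¹.
det Q = -2, so Q⁻¹ = [[1/2, 2, -1/2], [1/2, 5, -3/2], [-1, -8, 2]].
B has determinant -1; B⁻¹ = [[-5, -4, -1], [6, 4, 1], [1, 1, 0]].
Q⁻¹N = [[-2, 1, -16], [-5, -7, 12], [5, 2, 10]].
X = (Q⁻¹N)B⁻¹ = [[0, -4, 3], [-5, 4, -2], [-3, -2, -3]].

-2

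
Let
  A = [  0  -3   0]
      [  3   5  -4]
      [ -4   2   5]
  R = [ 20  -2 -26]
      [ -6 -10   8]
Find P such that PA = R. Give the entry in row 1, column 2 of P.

Right-multiplying both sides by A⁻¹ gives P = RA⁻¹.
det A = -3; the adjugate gives A⁻¹ = [[-11, -5, -4], [-1/3, 0, 0], [-26/3, -4, -3]].
P = RA⁻¹ = [[20, -2, -26], [-6, -10, 8]] · [[-11, -5, -4], [-1/3, 0, 0], [-26/3, -4, -3]] = [[6, 4, -2], [0, -2, 0]].

4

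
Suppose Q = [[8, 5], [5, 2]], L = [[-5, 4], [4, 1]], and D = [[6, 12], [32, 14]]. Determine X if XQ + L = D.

X = [[2, -1], [1, 4]]

XQ = D − L = [[11, 8], [28, 13]].
Since Q sits to the right of X, X = (D − L)Q⁻¹.
Q has determinant -9; Q⁻¹ = [[-2/9, 5/9], [5/9, -8/9]].
X = (D − L)Q⁻¹ = [[2, -1], [1, 4]].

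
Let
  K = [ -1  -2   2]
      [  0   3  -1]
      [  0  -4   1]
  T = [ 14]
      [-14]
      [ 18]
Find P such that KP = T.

P = [[-2], [-4], [2]]

Since K multiplies P on the left, P = K⁻¹T.
K has determinant 1; K⁻¹ = [[-1, -6, -4], [0, -1, -1], [0, -4, -3]].
P = K⁻¹T = [[-1, -6, -4], [0, -1, -1], [0, -4, -3]] · [[14], [-14], [18]] = [[-2], [-4], [2]].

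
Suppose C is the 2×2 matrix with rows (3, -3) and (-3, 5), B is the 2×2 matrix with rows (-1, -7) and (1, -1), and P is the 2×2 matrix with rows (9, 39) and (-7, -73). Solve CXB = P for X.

X = [[0, 4], [2, 3]]

Left-multiply by C⁻¹ and right-multiply by B⁻¹: X = C⁻¹PB⁻¹.
C has determinant 6; C⁻¹ = [[5/6, 1/2], [1/2, 1/2]].
det B = 8; the adjugate gives B⁻¹ = [[-1/8, 7/8], [-1/8, -1/8]].
C⁻¹P = [[4, -4], [1, -17]].
X = (C⁻¹P)B⁻¹ = [[0, 4], [2, 3]].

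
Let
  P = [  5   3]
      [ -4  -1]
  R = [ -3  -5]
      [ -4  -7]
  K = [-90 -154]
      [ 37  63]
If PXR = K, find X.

Left-multiply by P⁻¹ and right-multiply by R⁻¹: X = P⁻¹KR⁻¹.
det P = 7; the adjugate gives P⁻¹ = [[-1/7, -3/7], [4/7, 5/7]].
det R = 1, so R⁻¹ = [[-7, 5], [4, -3]].
P⁻¹K = [[-3, -5], [-25, -43]].
X = (P⁻¹K)R⁻¹ = [[1, 0], [3, 4]].

X = [[1, 0], [3, 4]]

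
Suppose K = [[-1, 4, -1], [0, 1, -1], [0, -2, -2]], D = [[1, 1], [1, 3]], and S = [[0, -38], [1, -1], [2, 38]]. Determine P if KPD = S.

P = [[-2, 3], [5, -5], [3, -4]]

Left-multiply by K⁻¹ and right-multiply by D⁻¹: P = K⁻¹SD⁻¹.
det K = 4; the adjugate gives K⁻¹ = [[-1, 5/2, -3/4], [0, 1/2, -1/4], [0, -1/2, -1/4]].
det D = 2; the adjugate gives D⁻¹ = [[3/2, -1/2], [-1/2, 1/2]].
K⁻¹S = [[1, 7], [0, -10], [-1, -9]].
P = (K⁻¹S)D⁻¹ = [[-2, 3], [5, -5], [3, -4]].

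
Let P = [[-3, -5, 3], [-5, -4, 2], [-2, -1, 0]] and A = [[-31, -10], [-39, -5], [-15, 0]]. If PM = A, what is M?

M = [[5, -1], [5, 2], [3, -1]]

P is on the left of M, so left-multiply by P⁻¹: M = P⁻¹A.
det P = 5; the adjugate gives P⁻¹ = [[2/5, -3/5, 2/5], [-4/5, 6/5, -9/5], [-3/5, 7/5, -13/5]].
M = P⁻¹A = [[2/5, -3/5, 2/5], [-4/5, 6/5, -9/5], [-3/5, 7/5, -13/5]] · [[-31, -10], [-39, -5], [-15, 0]] = [[5, -1], [5, 2], [3, -1]].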